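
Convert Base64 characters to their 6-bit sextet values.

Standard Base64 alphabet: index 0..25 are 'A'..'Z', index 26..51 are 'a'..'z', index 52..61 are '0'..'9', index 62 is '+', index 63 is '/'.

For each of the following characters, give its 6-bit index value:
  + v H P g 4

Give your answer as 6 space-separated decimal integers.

'+': index 62
'v': a..z range, 26 + ord('v') − ord('a') = 47
'H': A..Z range, ord('H') − ord('A') = 7
'P': A..Z range, ord('P') − ord('A') = 15
'g': a..z range, 26 + ord('g') − ord('a') = 32
'4': 0..9 range, 52 + ord('4') − ord('0') = 56

Answer: 62 47 7 15 32 56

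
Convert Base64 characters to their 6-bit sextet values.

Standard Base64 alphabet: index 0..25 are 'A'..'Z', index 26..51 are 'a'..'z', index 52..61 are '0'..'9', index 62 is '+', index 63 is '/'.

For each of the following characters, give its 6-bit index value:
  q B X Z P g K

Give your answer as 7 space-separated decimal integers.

Answer: 42 1 23 25 15 32 10

Derivation:
'q': a..z range, 26 + ord('q') − ord('a') = 42
'B': A..Z range, ord('B') − ord('A') = 1
'X': A..Z range, ord('X') − ord('A') = 23
'Z': A..Z range, ord('Z') − ord('A') = 25
'P': A..Z range, ord('P') − ord('A') = 15
'g': a..z range, 26 + ord('g') − ord('a') = 32
'K': A..Z range, ord('K') − ord('A') = 10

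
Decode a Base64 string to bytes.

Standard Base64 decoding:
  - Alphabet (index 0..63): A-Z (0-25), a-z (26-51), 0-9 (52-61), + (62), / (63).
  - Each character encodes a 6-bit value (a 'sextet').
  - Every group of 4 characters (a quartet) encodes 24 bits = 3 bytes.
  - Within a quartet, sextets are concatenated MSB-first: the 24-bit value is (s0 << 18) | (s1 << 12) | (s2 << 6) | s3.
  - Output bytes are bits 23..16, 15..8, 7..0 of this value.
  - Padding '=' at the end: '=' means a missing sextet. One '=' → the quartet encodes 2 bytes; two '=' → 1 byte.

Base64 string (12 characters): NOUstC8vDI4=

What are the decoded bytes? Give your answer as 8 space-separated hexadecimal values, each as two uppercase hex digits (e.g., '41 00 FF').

After char 0 ('N'=13): chars_in_quartet=1 acc=0xD bytes_emitted=0
After char 1 ('O'=14): chars_in_quartet=2 acc=0x34E bytes_emitted=0
After char 2 ('U'=20): chars_in_quartet=3 acc=0xD394 bytes_emitted=0
After char 3 ('s'=44): chars_in_quartet=4 acc=0x34E52C -> emit 34 E5 2C, reset; bytes_emitted=3
After char 4 ('t'=45): chars_in_quartet=1 acc=0x2D bytes_emitted=3
After char 5 ('C'=2): chars_in_quartet=2 acc=0xB42 bytes_emitted=3
After char 6 ('8'=60): chars_in_quartet=3 acc=0x2D0BC bytes_emitted=3
After char 7 ('v'=47): chars_in_quartet=4 acc=0xB42F2F -> emit B4 2F 2F, reset; bytes_emitted=6
After char 8 ('D'=3): chars_in_quartet=1 acc=0x3 bytes_emitted=6
After char 9 ('I'=8): chars_in_quartet=2 acc=0xC8 bytes_emitted=6
After char 10 ('4'=56): chars_in_quartet=3 acc=0x3238 bytes_emitted=6
Padding '=': partial quartet acc=0x3238 -> emit 0C 8E; bytes_emitted=8

Answer: 34 E5 2C B4 2F 2F 0C 8E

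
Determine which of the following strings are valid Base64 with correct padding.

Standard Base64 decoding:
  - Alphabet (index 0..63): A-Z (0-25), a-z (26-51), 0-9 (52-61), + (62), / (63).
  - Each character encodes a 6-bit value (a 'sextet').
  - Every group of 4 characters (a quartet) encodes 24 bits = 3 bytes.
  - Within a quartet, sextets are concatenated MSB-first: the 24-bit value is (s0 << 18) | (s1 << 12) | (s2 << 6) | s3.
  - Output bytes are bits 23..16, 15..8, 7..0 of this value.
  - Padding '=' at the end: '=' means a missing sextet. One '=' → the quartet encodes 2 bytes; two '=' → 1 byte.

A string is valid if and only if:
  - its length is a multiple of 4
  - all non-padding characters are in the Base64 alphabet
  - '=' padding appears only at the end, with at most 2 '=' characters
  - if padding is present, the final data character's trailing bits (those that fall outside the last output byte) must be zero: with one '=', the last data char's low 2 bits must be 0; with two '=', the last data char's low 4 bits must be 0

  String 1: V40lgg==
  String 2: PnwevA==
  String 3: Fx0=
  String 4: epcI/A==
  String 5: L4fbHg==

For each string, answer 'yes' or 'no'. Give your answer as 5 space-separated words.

Answer: yes yes yes yes yes

Derivation:
String 1: 'V40lgg==' → valid
String 2: 'PnwevA==' → valid
String 3: 'Fx0=' → valid
String 4: 'epcI/A==' → valid
String 5: 'L4fbHg==' → valid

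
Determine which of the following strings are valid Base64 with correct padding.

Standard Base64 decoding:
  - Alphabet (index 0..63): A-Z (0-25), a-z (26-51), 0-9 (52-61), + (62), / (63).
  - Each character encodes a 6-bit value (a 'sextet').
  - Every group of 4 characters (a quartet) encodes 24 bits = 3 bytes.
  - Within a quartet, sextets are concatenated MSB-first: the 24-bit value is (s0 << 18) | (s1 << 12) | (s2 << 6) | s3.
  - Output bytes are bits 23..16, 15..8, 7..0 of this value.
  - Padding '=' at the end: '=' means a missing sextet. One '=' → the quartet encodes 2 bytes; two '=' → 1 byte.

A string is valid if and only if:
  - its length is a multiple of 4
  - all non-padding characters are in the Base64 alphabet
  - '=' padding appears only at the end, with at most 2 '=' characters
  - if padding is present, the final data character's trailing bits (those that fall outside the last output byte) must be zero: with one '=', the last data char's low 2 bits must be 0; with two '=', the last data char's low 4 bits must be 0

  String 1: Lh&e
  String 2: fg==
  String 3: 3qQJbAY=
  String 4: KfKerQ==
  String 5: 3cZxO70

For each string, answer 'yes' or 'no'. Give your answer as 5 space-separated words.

String 1: 'Lh&e' → invalid (bad char(s): ['&'])
String 2: 'fg==' → valid
String 3: '3qQJbAY=' → valid
String 4: 'KfKerQ==' → valid
String 5: '3cZxO70' → invalid (len=7 not mult of 4)

Answer: no yes yes yes no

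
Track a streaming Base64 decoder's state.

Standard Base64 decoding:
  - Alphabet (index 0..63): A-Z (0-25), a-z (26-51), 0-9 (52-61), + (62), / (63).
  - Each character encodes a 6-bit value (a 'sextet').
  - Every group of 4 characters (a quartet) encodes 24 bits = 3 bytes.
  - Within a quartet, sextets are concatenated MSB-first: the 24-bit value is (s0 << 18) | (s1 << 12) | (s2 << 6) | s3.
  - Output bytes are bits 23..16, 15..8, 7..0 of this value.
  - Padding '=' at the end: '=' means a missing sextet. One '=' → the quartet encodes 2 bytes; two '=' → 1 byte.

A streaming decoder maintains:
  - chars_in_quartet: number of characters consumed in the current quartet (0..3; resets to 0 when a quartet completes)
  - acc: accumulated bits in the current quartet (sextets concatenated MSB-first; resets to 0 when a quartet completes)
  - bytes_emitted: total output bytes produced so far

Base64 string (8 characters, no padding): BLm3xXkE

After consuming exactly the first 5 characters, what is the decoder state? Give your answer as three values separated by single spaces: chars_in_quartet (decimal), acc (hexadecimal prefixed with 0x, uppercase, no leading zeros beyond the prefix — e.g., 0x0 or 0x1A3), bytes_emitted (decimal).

Answer: 1 0x31 3

Derivation:
After char 0 ('B'=1): chars_in_quartet=1 acc=0x1 bytes_emitted=0
After char 1 ('L'=11): chars_in_quartet=2 acc=0x4B bytes_emitted=0
After char 2 ('m'=38): chars_in_quartet=3 acc=0x12E6 bytes_emitted=0
After char 3 ('3'=55): chars_in_quartet=4 acc=0x4B9B7 -> emit 04 B9 B7, reset; bytes_emitted=3
After char 4 ('x'=49): chars_in_quartet=1 acc=0x31 bytes_emitted=3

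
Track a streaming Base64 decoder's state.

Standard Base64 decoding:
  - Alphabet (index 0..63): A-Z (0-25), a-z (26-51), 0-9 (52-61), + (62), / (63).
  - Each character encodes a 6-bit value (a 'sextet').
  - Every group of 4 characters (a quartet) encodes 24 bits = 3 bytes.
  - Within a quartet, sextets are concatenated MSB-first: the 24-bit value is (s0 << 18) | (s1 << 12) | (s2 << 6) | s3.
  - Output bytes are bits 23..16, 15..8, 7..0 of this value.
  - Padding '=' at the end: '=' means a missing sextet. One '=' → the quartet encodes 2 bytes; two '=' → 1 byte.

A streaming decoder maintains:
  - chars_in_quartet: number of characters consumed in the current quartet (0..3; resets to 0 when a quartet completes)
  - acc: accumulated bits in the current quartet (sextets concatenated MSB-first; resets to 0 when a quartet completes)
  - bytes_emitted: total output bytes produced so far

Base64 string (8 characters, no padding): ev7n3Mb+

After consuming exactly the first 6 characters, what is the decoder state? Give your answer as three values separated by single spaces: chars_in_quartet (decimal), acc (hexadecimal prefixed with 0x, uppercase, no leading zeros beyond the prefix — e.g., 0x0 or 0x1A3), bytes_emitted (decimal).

Answer: 2 0xDCC 3

Derivation:
After char 0 ('e'=30): chars_in_quartet=1 acc=0x1E bytes_emitted=0
After char 1 ('v'=47): chars_in_quartet=2 acc=0x7AF bytes_emitted=0
After char 2 ('7'=59): chars_in_quartet=3 acc=0x1EBFB bytes_emitted=0
After char 3 ('n'=39): chars_in_quartet=4 acc=0x7AFEE7 -> emit 7A FE E7, reset; bytes_emitted=3
After char 4 ('3'=55): chars_in_quartet=1 acc=0x37 bytes_emitted=3
After char 5 ('M'=12): chars_in_quartet=2 acc=0xDCC bytes_emitted=3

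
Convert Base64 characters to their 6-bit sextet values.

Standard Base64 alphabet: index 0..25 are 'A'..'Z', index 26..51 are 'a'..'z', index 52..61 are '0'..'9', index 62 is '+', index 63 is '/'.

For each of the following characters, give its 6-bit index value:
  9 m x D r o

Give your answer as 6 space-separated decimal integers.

'9': 0..9 range, 52 + ord('9') − ord('0') = 61
'm': a..z range, 26 + ord('m') − ord('a') = 38
'x': a..z range, 26 + ord('x') − ord('a') = 49
'D': A..Z range, ord('D') − ord('A') = 3
'r': a..z range, 26 + ord('r') − ord('a') = 43
'o': a..z range, 26 + ord('o') − ord('a') = 40

Answer: 61 38 49 3 43 40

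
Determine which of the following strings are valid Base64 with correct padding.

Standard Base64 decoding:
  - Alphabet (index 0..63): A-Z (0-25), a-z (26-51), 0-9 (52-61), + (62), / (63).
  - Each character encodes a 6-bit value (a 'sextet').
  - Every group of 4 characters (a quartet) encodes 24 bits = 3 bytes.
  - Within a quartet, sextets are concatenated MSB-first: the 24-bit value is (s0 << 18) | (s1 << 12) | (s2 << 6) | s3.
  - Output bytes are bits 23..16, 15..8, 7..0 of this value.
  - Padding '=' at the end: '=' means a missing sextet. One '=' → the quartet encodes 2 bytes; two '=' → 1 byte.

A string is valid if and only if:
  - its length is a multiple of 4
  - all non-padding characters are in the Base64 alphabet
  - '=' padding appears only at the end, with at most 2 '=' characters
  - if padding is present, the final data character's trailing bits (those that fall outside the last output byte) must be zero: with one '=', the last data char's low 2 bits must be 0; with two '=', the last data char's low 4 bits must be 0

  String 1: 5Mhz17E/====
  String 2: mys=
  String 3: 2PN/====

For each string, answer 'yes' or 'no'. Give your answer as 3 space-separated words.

Answer: no yes no

Derivation:
String 1: '5Mhz17E/====' → invalid (4 pad chars (max 2))
String 2: 'mys=' → valid
String 3: '2PN/====' → invalid (4 pad chars (max 2))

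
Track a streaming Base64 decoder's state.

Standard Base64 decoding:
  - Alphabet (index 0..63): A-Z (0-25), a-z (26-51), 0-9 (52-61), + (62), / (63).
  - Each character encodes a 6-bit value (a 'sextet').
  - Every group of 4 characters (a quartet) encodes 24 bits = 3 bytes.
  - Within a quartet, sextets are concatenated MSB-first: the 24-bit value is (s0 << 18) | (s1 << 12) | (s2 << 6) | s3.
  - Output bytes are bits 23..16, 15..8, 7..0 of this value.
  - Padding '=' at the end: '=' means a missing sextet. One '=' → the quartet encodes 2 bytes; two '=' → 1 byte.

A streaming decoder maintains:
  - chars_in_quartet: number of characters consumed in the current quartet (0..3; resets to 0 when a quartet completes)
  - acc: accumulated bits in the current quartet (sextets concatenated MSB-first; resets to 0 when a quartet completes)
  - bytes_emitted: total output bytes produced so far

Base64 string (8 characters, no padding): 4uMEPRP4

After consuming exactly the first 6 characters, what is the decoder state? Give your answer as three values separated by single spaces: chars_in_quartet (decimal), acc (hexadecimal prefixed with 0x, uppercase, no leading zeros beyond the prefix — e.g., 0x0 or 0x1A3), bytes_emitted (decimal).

After char 0 ('4'=56): chars_in_quartet=1 acc=0x38 bytes_emitted=0
After char 1 ('u'=46): chars_in_quartet=2 acc=0xE2E bytes_emitted=0
After char 2 ('M'=12): chars_in_quartet=3 acc=0x38B8C bytes_emitted=0
After char 3 ('E'=4): chars_in_quartet=4 acc=0xE2E304 -> emit E2 E3 04, reset; bytes_emitted=3
After char 4 ('P'=15): chars_in_quartet=1 acc=0xF bytes_emitted=3
After char 5 ('R'=17): chars_in_quartet=2 acc=0x3D1 bytes_emitted=3

Answer: 2 0x3D1 3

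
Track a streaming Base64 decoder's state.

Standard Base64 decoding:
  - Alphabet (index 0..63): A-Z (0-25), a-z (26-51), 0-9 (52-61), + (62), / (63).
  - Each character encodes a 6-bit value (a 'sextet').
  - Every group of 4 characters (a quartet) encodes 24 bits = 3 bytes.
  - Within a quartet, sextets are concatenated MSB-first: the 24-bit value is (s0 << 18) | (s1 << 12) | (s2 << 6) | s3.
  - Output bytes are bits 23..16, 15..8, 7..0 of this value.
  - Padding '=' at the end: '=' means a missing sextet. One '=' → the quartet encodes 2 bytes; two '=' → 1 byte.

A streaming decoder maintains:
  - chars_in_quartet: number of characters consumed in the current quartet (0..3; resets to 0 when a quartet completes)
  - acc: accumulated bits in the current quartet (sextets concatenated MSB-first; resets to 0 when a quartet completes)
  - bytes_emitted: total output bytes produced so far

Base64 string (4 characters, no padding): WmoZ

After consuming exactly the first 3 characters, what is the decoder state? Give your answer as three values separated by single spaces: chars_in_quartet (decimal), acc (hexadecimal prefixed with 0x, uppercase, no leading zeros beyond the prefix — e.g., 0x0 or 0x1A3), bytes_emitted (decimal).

After char 0 ('W'=22): chars_in_quartet=1 acc=0x16 bytes_emitted=0
After char 1 ('m'=38): chars_in_quartet=2 acc=0x5A6 bytes_emitted=0
After char 2 ('o'=40): chars_in_quartet=3 acc=0x169A8 bytes_emitted=0

Answer: 3 0x169A8 0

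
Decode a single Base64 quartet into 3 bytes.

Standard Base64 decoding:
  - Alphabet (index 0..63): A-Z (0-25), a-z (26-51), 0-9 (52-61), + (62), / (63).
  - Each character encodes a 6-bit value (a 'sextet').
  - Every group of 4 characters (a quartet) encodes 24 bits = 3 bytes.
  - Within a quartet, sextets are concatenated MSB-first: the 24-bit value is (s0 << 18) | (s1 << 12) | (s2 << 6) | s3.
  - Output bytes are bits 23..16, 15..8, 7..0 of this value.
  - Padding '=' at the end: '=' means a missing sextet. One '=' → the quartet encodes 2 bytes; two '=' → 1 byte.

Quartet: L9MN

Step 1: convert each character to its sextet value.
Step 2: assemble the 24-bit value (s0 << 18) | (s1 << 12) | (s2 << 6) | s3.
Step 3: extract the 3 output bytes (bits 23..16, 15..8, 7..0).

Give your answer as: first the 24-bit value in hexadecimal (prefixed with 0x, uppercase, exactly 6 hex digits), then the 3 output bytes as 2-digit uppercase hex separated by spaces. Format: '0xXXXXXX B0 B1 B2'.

Sextets: L=11, 9=61, M=12, N=13
24-bit: (11<<18) | (61<<12) | (12<<6) | 13
      = 0x2C0000 | 0x03D000 | 0x000300 | 0x00000D
      = 0x2FD30D
Bytes: (v>>16)&0xFF=2F, (v>>8)&0xFF=D3, v&0xFF=0D

Answer: 0x2FD30D 2F D3 0D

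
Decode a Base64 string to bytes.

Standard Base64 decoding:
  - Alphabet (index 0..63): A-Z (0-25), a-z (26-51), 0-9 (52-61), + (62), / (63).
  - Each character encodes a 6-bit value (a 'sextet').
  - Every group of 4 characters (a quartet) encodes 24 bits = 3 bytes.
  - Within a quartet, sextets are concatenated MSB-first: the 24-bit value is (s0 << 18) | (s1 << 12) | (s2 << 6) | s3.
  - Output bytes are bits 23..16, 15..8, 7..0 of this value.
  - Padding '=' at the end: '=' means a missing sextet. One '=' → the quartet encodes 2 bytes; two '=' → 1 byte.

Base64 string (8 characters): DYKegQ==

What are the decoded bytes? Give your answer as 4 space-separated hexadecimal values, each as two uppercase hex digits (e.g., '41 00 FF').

After char 0 ('D'=3): chars_in_quartet=1 acc=0x3 bytes_emitted=0
After char 1 ('Y'=24): chars_in_quartet=2 acc=0xD8 bytes_emitted=0
After char 2 ('K'=10): chars_in_quartet=3 acc=0x360A bytes_emitted=0
After char 3 ('e'=30): chars_in_quartet=4 acc=0xD829E -> emit 0D 82 9E, reset; bytes_emitted=3
After char 4 ('g'=32): chars_in_quartet=1 acc=0x20 bytes_emitted=3
After char 5 ('Q'=16): chars_in_quartet=2 acc=0x810 bytes_emitted=3
Padding '==': partial quartet acc=0x810 -> emit 81; bytes_emitted=4

Answer: 0D 82 9E 81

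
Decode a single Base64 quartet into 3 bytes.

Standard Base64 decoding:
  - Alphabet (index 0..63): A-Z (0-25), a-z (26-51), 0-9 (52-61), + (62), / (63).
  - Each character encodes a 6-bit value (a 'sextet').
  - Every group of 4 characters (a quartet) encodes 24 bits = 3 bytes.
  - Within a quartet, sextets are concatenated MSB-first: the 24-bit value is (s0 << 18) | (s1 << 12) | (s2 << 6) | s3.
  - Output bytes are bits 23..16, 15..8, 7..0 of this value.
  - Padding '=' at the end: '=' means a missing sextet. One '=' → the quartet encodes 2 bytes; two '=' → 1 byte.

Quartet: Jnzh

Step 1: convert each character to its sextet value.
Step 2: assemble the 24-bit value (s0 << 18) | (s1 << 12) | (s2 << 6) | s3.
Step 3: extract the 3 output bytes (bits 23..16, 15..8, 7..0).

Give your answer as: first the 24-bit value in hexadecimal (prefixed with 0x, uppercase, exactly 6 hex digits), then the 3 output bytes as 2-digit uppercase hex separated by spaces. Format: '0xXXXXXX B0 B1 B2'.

Answer: 0x267CE1 26 7C E1

Derivation:
Sextets: J=9, n=39, z=51, h=33
24-bit: (9<<18) | (39<<12) | (51<<6) | 33
      = 0x240000 | 0x027000 | 0x000CC0 | 0x000021
      = 0x267CE1
Bytes: (v>>16)&0xFF=26, (v>>8)&0xFF=7C, v&0xFF=E1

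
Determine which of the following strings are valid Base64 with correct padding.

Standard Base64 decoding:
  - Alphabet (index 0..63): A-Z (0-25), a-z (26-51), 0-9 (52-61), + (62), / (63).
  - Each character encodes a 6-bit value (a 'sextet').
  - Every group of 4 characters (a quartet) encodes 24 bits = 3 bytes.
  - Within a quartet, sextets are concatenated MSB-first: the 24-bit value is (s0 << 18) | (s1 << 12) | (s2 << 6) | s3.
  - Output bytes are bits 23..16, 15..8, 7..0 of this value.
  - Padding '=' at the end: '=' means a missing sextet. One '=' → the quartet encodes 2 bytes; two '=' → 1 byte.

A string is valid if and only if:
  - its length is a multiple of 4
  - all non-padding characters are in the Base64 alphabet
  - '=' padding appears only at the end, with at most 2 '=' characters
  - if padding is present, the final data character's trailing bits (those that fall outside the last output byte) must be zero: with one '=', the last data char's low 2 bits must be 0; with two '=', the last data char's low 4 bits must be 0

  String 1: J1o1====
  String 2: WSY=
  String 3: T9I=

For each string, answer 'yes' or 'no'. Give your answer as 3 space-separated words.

Answer: no yes yes

Derivation:
String 1: 'J1o1====' → invalid (4 pad chars (max 2))
String 2: 'WSY=' → valid
String 3: 'T9I=' → valid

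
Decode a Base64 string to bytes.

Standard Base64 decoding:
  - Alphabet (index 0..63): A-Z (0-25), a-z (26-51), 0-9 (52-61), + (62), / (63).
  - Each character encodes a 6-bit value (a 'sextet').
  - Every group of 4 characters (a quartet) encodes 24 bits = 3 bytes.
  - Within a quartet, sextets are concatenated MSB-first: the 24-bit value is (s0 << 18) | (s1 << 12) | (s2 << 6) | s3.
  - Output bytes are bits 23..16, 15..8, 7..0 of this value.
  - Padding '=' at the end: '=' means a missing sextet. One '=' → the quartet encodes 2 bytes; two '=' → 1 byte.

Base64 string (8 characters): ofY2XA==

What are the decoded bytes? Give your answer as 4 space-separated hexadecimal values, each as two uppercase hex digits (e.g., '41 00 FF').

After char 0 ('o'=40): chars_in_quartet=1 acc=0x28 bytes_emitted=0
After char 1 ('f'=31): chars_in_quartet=2 acc=0xA1F bytes_emitted=0
After char 2 ('Y'=24): chars_in_quartet=3 acc=0x287D8 bytes_emitted=0
After char 3 ('2'=54): chars_in_quartet=4 acc=0xA1F636 -> emit A1 F6 36, reset; bytes_emitted=3
After char 4 ('X'=23): chars_in_quartet=1 acc=0x17 bytes_emitted=3
After char 5 ('A'=0): chars_in_quartet=2 acc=0x5C0 bytes_emitted=3
Padding '==': partial quartet acc=0x5C0 -> emit 5C; bytes_emitted=4

Answer: A1 F6 36 5C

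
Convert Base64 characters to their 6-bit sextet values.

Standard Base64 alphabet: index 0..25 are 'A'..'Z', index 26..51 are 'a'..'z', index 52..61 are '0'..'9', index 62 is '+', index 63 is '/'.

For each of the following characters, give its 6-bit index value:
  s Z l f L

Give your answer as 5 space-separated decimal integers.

's': a..z range, 26 + ord('s') − ord('a') = 44
'Z': A..Z range, ord('Z') − ord('A') = 25
'l': a..z range, 26 + ord('l') − ord('a') = 37
'f': a..z range, 26 + ord('f') − ord('a') = 31
'L': A..Z range, ord('L') − ord('A') = 11

Answer: 44 25 37 31 11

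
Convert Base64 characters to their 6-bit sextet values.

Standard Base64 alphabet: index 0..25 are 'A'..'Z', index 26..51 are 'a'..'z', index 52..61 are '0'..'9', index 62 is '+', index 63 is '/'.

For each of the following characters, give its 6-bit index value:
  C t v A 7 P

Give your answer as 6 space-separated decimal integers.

'C': A..Z range, ord('C') − ord('A') = 2
't': a..z range, 26 + ord('t') − ord('a') = 45
'v': a..z range, 26 + ord('v') − ord('a') = 47
'A': A..Z range, ord('A') − ord('A') = 0
'7': 0..9 range, 52 + ord('7') − ord('0') = 59
'P': A..Z range, ord('P') − ord('A') = 15

Answer: 2 45 47 0 59 15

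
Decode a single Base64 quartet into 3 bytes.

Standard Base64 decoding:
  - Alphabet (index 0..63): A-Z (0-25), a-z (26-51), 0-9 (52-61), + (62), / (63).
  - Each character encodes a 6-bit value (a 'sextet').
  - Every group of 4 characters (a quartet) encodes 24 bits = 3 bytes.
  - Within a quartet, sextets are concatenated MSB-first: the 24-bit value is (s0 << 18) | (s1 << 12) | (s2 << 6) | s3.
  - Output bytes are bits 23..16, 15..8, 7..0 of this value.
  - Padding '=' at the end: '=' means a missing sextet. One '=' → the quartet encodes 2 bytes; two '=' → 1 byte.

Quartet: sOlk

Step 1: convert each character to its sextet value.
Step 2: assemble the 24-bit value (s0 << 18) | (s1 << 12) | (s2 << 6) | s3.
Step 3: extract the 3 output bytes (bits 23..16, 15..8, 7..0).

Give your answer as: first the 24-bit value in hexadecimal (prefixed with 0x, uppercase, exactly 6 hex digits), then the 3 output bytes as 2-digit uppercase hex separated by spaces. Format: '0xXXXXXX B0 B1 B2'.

Answer: 0xB0E964 B0 E9 64

Derivation:
Sextets: s=44, O=14, l=37, k=36
24-bit: (44<<18) | (14<<12) | (37<<6) | 36
      = 0xB00000 | 0x00E000 | 0x000940 | 0x000024
      = 0xB0E964
Bytes: (v>>16)&0xFF=B0, (v>>8)&0xFF=E9, v&0xFF=64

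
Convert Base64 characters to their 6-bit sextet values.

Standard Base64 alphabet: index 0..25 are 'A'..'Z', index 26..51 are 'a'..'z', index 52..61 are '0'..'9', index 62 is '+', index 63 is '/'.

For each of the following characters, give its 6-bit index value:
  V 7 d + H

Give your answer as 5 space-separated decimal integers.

Answer: 21 59 29 62 7

Derivation:
'V': A..Z range, ord('V') − ord('A') = 21
'7': 0..9 range, 52 + ord('7') − ord('0') = 59
'd': a..z range, 26 + ord('d') − ord('a') = 29
'+': index 62
'H': A..Z range, ord('H') − ord('A') = 7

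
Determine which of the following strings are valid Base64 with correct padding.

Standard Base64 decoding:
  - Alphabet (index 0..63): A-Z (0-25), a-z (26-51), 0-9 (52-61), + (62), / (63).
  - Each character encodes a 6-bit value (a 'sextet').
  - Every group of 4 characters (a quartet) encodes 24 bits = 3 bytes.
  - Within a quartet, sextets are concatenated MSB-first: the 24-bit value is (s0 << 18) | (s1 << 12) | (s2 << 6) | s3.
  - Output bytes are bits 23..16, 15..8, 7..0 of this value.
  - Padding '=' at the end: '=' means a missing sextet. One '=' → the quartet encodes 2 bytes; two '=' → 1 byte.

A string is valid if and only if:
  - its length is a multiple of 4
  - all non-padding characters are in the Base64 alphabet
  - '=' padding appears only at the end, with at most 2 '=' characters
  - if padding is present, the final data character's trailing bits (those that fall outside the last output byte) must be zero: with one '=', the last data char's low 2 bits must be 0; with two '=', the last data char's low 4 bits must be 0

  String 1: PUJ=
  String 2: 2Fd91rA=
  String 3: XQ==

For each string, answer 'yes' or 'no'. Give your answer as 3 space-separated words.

String 1: 'PUJ=' → invalid (bad trailing bits)
String 2: '2Fd91rA=' → valid
String 3: 'XQ==' → valid

Answer: no yes yes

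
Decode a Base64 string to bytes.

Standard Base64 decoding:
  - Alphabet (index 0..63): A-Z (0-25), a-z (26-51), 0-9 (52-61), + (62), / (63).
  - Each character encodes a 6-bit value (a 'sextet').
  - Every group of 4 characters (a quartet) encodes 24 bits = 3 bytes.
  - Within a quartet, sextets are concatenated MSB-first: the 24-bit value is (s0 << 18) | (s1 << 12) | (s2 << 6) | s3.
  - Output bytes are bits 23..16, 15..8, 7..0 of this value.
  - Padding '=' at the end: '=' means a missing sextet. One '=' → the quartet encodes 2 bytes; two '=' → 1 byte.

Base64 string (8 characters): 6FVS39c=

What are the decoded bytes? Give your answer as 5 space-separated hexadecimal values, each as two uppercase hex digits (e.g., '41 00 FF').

After char 0 ('6'=58): chars_in_quartet=1 acc=0x3A bytes_emitted=0
After char 1 ('F'=5): chars_in_quartet=2 acc=0xE85 bytes_emitted=0
After char 2 ('V'=21): chars_in_quartet=3 acc=0x3A155 bytes_emitted=0
After char 3 ('S'=18): chars_in_quartet=4 acc=0xE85552 -> emit E8 55 52, reset; bytes_emitted=3
After char 4 ('3'=55): chars_in_quartet=1 acc=0x37 bytes_emitted=3
After char 5 ('9'=61): chars_in_quartet=2 acc=0xDFD bytes_emitted=3
After char 6 ('c'=28): chars_in_quartet=3 acc=0x37F5C bytes_emitted=3
Padding '=': partial quartet acc=0x37F5C -> emit DF D7; bytes_emitted=5

Answer: E8 55 52 DF D7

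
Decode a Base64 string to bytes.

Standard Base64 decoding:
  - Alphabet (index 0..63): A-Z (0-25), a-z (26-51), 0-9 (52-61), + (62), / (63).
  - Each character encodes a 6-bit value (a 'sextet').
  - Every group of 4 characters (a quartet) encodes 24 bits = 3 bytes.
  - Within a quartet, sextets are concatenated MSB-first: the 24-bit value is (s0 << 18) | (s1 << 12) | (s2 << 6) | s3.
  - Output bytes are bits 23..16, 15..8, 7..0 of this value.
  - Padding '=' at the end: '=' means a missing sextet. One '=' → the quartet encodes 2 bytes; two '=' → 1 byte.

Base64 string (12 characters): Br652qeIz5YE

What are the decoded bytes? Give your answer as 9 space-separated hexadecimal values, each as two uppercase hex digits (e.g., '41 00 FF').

After char 0 ('B'=1): chars_in_quartet=1 acc=0x1 bytes_emitted=0
After char 1 ('r'=43): chars_in_quartet=2 acc=0x6B bytes_emitted=0
After char 2 ('6'=58): chars_in_quartet=3 acc=0x1AFA bytes_emitted=0
After char 3 ('5'=57): chars_in_quartet=4 acc=0x6BEB9 -> emit 06 BE B9, reset; bytes_emitted=3
After char 4 ('2'=54): chars_in_quartet=1 acc=0x36 bytes_emitted=3
After char 5 ('q'=42): chars_in_quartet=2 acc=0xDAA bytes_emitted=3
After char 6 ('e'=30): chars_in_quartet=3 acc=0x36A9E bytes_emitted=3
After char 7 ('I'=8): chars_in_quartet=4 acc=0xDAA788 -> emit DA A7 88, reset; bytes_emitted=6
After char 8 ('z'=51): chars_in_quartet=1 acc=0x33 bytes_emitted=6
After char 9 ('5'=57): chars_in_quartet=2 acc=0xCF9 bytes_emitted=6
After char 10 ('Y'=24): chars_in_quartet=3 acc=0x33E58 bytes_emitted=6
After char 11 ('E'=4): chars_in_quartet=4 acc=0xCF9604 -> emit CF 96 04, reset; bytes_emitted=9

Answer: 06 BE B9 DA A7 88 CF 96 04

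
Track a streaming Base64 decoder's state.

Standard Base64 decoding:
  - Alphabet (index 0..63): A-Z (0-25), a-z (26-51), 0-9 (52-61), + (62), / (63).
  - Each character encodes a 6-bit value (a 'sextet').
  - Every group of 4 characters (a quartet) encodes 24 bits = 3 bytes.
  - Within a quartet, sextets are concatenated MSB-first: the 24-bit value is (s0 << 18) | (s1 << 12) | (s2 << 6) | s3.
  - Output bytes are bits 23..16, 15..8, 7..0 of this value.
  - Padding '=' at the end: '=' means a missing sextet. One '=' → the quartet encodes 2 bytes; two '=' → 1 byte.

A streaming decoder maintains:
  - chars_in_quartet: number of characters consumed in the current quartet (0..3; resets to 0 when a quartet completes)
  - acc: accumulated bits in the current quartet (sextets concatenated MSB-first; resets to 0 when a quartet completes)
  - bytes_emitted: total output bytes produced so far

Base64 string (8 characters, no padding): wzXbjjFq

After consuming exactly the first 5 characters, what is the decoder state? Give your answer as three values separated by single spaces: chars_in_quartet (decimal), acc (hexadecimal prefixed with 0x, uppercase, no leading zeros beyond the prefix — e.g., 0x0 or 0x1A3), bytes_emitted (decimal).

Answer: 1 0x23 3

Derivation:
After char 0 ('w'=48): chars_in_quartet=1 acc=0x30 bytes_emitted=0
After char 1 ('z'=51): chars_in_quartet=2 acc=0xC33 bytes_emitted=0
After char 2 ('X'=23): chars_in_quartet=3 acc=0x30CD7 bytes_emitted=0
After char 3 ('b'=27): chars_in_quartet=4 acc=0xC335DB -> emit C3 35 DB, reset; bytes_emitted=3
After char 4 ('j'=35): chars_in_quartet=1 acc=0x23 bytes_emitted=3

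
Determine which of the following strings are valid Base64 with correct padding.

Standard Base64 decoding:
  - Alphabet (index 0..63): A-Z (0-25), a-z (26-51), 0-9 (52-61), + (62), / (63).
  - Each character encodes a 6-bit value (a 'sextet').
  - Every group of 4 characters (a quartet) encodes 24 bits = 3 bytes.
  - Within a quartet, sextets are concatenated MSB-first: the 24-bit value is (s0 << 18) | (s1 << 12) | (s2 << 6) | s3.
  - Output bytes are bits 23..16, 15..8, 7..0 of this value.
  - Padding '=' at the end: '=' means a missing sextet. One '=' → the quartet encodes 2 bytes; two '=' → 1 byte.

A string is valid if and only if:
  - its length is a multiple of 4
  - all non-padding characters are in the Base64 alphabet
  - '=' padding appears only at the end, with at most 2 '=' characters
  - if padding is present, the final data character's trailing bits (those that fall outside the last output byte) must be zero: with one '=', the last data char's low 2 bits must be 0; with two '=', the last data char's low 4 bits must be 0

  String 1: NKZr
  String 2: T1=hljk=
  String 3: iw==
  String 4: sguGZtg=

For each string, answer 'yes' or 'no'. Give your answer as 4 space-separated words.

String 1: 'NKZr' → valid
String 2: 'T1=hljk=' → invalid (bad char(s): ['=']; '=' in middle)
String 3: 'iw==' → valid
String 4: 'sguGZtg=' → valid

Answer: yes no yes yes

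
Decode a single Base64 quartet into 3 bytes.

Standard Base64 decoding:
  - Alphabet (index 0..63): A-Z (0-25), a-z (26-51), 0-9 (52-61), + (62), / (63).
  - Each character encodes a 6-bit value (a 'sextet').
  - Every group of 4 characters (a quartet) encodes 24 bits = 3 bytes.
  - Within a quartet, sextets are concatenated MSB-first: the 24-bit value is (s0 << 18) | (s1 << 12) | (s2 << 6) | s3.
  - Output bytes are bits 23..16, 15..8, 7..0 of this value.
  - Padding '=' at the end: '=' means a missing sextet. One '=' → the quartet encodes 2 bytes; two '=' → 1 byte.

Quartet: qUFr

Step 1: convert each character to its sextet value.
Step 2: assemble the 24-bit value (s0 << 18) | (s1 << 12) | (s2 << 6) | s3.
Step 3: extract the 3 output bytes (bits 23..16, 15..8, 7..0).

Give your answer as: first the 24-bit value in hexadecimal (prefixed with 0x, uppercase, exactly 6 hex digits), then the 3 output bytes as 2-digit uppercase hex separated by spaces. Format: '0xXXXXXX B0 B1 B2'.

Answer: 0xA9416B A9 41 6B

Derivation:
Sextets: q=42, U=20, F=5, r=43
24-bit: (42<<18) | (20<<12) | (5<<6) | 43
      = 0xA80000 | 0x014000 | 0x000140 | 0x00002B
      = 0xA9416B
Bytes: (v>>16)&0xFF=A9, (v>>8)&0xFF=41, v&0xFF=6B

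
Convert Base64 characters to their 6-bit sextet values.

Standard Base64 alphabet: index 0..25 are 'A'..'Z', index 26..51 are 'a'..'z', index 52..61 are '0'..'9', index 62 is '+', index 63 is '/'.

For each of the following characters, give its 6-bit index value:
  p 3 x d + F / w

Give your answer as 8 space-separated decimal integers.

Answer: 41 55 49 29 62 5 63 48

Derivation:
'p': a..z range, 26 + ord('p') − ord('a') = 41
'3': 0..9 range, 52 + ord('3') − ord('0') = 55
'x': a..z range, 26 + ord('x') − ord('a') = 49
'd': a..z range, 26 + ord('d') − ord('a') = 29
'+': index 62
'F': A..Z range, ord('F') − ord('A') = 5
'/': index 63
'w': a..z range, 26 + ord('w') − ord('a') = 48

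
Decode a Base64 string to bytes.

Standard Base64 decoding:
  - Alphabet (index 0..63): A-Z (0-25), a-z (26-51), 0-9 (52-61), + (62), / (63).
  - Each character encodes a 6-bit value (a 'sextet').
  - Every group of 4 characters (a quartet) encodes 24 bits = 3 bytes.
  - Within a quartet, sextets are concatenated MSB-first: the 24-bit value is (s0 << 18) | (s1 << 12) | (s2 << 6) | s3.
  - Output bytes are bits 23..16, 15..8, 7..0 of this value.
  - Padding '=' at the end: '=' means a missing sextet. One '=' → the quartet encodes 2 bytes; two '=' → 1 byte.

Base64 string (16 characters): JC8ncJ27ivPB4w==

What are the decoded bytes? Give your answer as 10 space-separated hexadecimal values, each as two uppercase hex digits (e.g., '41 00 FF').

After char 0 ('J'=9): chars_in_quartet=1 acc=0x9 bytes_emitted=0
After char 1 ('C'=2): chars_in_quartet=2 acc=0x242 bytes_emitted=0
After char 2 ('8'=60): chars_in_quartet=3 acc=0x90BC bytes_emitted=0
After char 3 ('n'=39): chars_in_quartet=4 acc=0x242F27 -> emit 24 2F 27, reset; bytes_emitted=3
After char 4 ('c'=28): chars_in_quartet=1 acc=0x1C bytes_emitted=3
After char 5 ('J'=9): chars_in_quartet=2 acc=0x709 bytes_emitted=3
After char 6 ('2'=54): chars_in_quartet=3 acc=0x1C276 bytes_emitted=3
After char 7 ('7'=59): chars_in_quartet=4 acc=0x709DBB -> emit 70 9D BB, reset; bytes_emitted=6
After char 8 ('i'=34): chars_in_quartet=1 acc=0x22 bytes_emitted=6
After char 9 ('v'=47): chars_in_quartet=2 acc=0x8AF bytes_emitted=6
After char 10 ('P'=15): chars_in_quartet=3 acc=0x22BCF bytes_emitted=6
After char 11 ('B'=1): chars_in_quartet=4 acc=0x8AF3C1 -> emit 8A F3 C1, reset; bytes_emitted=9
After char 12 ('4'=56): chars_in_quartet=1 acc=0x38 bytes_emitted=9
After char 13 ('w'=48): chars_in_quartet=2 acc=0xE30 bytes_emitted=9
Padding '==': partial quartet acc=0xE30 -> emit E3; bytes_emitted=10

Answer: 24 2F 27 70 9D BB 8A F3 C1 E3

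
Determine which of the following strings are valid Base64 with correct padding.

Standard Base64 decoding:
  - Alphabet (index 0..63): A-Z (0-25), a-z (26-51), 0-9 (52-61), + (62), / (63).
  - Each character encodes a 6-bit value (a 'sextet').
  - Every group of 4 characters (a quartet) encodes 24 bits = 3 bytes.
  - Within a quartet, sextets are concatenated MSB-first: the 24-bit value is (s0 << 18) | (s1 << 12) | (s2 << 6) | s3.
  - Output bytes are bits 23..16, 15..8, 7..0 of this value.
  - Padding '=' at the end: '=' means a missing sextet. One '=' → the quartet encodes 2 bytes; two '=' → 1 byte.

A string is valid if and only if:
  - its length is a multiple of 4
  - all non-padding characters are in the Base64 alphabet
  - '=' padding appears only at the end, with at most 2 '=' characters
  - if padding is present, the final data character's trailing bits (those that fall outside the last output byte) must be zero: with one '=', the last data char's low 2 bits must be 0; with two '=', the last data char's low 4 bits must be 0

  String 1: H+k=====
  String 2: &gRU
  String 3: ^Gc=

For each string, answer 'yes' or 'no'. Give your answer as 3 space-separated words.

Answer: no no no

Derivation:
String 1: 'H+k=====' → invalid (5 pad chars (max 2))
String 2: '&gRU' → invalid (bad char(s): ['&'])
String 3: '^Gc=' → invalid (bad char(s): ['^'])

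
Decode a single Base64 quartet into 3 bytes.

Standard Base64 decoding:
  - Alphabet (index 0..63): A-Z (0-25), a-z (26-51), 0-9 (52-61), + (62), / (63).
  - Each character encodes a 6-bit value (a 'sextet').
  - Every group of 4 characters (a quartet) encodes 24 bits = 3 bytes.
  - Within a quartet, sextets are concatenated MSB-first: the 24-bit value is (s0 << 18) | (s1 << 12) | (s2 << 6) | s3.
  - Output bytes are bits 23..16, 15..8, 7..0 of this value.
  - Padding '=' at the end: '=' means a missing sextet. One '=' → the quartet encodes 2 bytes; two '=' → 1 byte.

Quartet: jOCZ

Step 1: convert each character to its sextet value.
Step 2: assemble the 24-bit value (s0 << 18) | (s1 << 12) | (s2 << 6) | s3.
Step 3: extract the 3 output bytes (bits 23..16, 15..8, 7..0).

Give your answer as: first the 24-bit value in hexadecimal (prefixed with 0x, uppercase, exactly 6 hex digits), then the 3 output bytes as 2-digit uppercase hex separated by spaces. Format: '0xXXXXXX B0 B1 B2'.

Sextets: j=35, O=14, C=2, Z=25
24-bit: (35<<18) | (14<<12) | (2<<6) | 25
      = 0x8C0000 | 0x00E000 | 0x000080 | 0x000019
      = 0x8CE099
Bytes: (v>>16)&0xFF=8C, (v>>8)&0xFF=E0, v&0xFF=99

Answer: 0x8CE099 8C E0 99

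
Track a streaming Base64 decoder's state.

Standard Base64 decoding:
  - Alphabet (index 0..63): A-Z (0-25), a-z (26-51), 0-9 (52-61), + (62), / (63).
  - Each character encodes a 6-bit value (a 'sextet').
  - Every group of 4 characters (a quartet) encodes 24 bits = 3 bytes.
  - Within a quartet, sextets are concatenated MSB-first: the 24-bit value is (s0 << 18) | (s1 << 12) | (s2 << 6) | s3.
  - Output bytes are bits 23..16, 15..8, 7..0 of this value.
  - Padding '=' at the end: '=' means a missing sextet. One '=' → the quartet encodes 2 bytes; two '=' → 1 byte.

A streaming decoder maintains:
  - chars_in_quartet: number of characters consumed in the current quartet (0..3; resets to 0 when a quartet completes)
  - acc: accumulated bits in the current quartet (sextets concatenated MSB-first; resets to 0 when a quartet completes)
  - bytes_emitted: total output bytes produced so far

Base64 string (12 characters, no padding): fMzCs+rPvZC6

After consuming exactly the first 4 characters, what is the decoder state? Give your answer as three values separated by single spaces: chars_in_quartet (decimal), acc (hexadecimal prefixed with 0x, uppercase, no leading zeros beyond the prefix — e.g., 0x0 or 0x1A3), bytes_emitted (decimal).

Answer: 0 0x0 3

Derivation:
After char 0 ('f'=31): chars_in_quartet=1 acc=0x1F bytes_emitted=0
After char 1 ('M'=12): chars_in_quartet=2 acc=0x7CC bytes_emitted=0
After char 2 ('z'=51): chars_in_quartet=3 acc=0x1F333 bytes_emitted=0
After char 3 ('C'=2): chars_in_quartet=4 acc=0x7CCCC2 -> emit 7C CC C2, reset; bytes_emitted=3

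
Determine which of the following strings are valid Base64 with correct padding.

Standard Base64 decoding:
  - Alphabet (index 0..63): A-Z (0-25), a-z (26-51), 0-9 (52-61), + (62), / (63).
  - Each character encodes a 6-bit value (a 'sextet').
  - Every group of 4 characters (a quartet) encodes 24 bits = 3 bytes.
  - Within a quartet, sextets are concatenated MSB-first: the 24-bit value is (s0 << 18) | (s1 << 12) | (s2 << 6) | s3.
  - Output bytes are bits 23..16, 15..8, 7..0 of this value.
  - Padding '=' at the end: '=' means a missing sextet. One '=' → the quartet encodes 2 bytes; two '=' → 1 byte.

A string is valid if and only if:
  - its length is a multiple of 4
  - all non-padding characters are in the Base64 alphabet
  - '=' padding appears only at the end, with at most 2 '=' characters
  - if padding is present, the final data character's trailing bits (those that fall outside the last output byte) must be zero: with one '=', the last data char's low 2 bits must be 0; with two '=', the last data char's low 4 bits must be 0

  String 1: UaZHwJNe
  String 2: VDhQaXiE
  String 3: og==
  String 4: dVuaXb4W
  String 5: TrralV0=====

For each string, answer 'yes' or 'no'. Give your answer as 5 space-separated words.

String 1: 'UaZHwJNe' → valid
String 2: 'VDhQaXiE' → valid
String 3: 'og==' → valid
String 4: 'dVuaXb4W' → valid
String 5: 'TrralV0=====' → invalid (5 pad chars (max 2))

Answer: yes yes yes yes no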